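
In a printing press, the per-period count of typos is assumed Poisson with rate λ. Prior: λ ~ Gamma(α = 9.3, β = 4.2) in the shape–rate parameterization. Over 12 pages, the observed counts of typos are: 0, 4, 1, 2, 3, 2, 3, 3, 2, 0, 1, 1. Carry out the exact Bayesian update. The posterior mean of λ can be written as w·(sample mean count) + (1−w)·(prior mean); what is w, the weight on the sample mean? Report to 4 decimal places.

0.7407

With a Gamma(shape α, rate β) prior, the Poisson likelihood is conjugate: the posterior is Gamma(α + ΣXᵢ, β + n).
Posterior mean = (α₀+S)/(β₀+n) = [n/(β₀+n)]·(S/n) + [β₀/(β₀+n)]·(α₀/β₀), so only n and β₀ enter the weight.
Weight on data w = n/(β₀+n) = 12/(4.2+12) = 12/16.2 = 0.7407.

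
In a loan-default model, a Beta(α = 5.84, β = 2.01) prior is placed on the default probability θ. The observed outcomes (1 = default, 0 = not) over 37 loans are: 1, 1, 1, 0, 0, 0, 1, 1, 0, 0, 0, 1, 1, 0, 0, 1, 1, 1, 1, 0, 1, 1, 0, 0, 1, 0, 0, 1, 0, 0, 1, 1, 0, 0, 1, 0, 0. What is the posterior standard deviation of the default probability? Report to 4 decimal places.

The Beta prior is conjugate to a Binomial/Bernoulli likelihood; the update adds successes to α and failures to β.
Posterior: Beta(α+k, β+n−k) = Beta(5.84+18, 2.01+19) = Beta(23.84, 21.01).
Var = αβ/((α+β)²(α+β+1)) = 23.84·21.01/(44.85²·45.85) = 0.00543085; SD = √0.00543085 = 0.0737.

0.0737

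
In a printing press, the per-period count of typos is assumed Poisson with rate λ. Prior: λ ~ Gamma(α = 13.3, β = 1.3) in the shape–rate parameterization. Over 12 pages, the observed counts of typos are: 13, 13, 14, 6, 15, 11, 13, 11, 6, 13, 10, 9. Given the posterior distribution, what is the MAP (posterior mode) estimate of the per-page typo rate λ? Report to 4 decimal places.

With a Gamma(shape α, rate β) prior, the Poisson likelihood is conjugate: the posterior is Gamma(α + ΣXᵢ, β + n).
Sum of counts S = 134 over n = 12 pages.
Posterior: Gamma(α+S, β+n) = Gamma(13.3+134, 1.3+12) = Gamma(147.3, 13.3).
Mode of Gamma(α,β) for α≥1 is (α−1)/β = 146.3/13.3 = 11.0000.

11.0000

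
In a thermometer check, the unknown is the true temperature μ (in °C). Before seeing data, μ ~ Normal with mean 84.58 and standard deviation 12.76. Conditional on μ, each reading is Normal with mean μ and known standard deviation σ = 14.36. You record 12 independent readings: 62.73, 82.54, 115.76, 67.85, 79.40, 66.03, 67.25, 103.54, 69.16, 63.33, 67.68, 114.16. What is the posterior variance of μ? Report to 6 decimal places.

15.543624

For Normal data with known variance σ², a Normal(μ₀, σ₀²) prior on μ is conjugate. Posterior precision = 1/σ₀² + n/σ²; posterior mean is the precision-weighted average of μ₀ and x̄.
σ₀² = 12.76² = 162.8176, σ² = 14.36² = 206.2096; σ² + n·σ₀² = 206.2096 + 12·162.8176 = 2160.0208.
Posterior precision = 1/σ₀² + n/σ² = 1/162.8176 + 12/206.2096 = (σ² + n·σ₀²)/(σ₀²σ²) = 2160.0208/(162.8176·206.2096); posterior variance σₙ² = σ₀²σ²/(σ² + n·σ₀²) = 162.8176·206.2096/2160.0208 = 15.543624.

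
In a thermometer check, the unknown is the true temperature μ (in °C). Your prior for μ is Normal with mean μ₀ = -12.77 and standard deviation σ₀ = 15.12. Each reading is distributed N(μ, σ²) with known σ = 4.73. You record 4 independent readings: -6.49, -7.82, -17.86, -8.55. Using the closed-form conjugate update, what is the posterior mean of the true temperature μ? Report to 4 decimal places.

For Normal data with known variance σ², a Normal(μ₀, σ₀²) prior on μ is conjugate. Posterior precision = 1/σ₀² + n/σ²; posterior mean is the precision-weighted average of μ₀ and x̄.
Σxᵢ = (-6.49) + (-7.82) + (-17.86) + (-8.55) = -40.72, so n·x̄ = -40.72.
σ₀² = 15.12² = 228.6144, σ² = 4.73² = 22.3729; σ² + n·σ₀² = 22.3729 + 4·228.6144 = 936.8305.
Posterior mean = (μ₀/σ₀² + n·x̄/σ²)/(1/σ₀² + n/σ²) = (σ²·μ₀ + σ₀²·n·x̄)/(σ² + n·σ₀²) = (22.3729·(-12.77) + 228.6144·(-40.72))/936.8305 = -9594.880301/936.8305 = -10.2419.

-10.2419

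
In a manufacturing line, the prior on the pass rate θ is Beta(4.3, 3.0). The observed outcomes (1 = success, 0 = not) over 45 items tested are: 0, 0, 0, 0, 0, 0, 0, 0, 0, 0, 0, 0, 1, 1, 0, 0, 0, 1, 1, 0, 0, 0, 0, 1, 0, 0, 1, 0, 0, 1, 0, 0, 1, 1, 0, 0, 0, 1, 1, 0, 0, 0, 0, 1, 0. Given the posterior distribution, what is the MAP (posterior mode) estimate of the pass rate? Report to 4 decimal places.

The Beta prior is conjugate to a Binomial/Bernoulli likelihood; the update adds successes to α and failures to β.
Posterior: Beta(α+k, β+n−k) = Beta(4.3+12, 3.0+33) = Beta(16.3, 36.0).
Mode of Beta(a,b) for a,b>1 is (a−1)/(a+b−2) = 15.3/50.3 = 0.3042.

0.3042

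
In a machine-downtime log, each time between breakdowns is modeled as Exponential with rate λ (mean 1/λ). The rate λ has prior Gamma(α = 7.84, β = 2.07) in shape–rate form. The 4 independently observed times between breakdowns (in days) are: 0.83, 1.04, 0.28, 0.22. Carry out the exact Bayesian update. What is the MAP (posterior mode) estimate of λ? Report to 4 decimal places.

With a Gamma(shape α, rate β) prior on the exponential rate λ, the posterior after n observations with total T = Σxᵢ is Gamma(α+n, β+T).
Sum of observations T = 2.37 days; n = 4.
Posterior: Gamma(7.84+4, 2.07+2.37) = Gamma(11.84, 4.44).
Mode = (α−1)/β = 2.4414.

2.4414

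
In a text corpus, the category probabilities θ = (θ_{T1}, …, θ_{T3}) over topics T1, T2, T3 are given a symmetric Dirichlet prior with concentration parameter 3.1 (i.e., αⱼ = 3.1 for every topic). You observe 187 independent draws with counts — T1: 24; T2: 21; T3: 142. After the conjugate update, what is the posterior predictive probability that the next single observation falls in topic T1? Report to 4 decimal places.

The Dirichlet prior is conjugate to the Multinomial likelihood: each posterior αⱼ = prior αⱼ + observed count nⱼ.
Posterior concentration: (27.1, 24.1, 145.1), total = 196.3.
P(next = T1 | data) = α_{T1}/Σα = 0.1381.

0.1381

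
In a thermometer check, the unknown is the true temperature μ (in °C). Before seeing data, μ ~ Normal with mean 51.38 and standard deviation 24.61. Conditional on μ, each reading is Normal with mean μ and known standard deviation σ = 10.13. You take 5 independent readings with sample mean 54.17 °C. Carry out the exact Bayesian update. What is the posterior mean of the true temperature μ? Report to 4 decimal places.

For Normal data with known variance σ², a Normal(μ₀, σ₀²) prior on μ is conjugate. Posterior precision = 1/σ₀² + n/σ²; posterior mean is the precision-weighted average of μ₀ and x̄.
n·x̄ = 5·54.17 = 270.85.
σ₀² = 24.61² = 605.6521, σ² = 10.13² = 102.6169; σ² + n·σ₀² = 102.6169 + 5·605.6521 = 3130.8774.
Posterior mean = (μ₀/σ₀² + n·x̄/σ²)/(1/σ₀² + n/σ²) = (σ²·μ₀ + σ₀²·n·x̄)/(σ² + n·σ₀²) = (102.6169·51.38 + 605.6521·270.85)/3130.8774 = 169313.327607/3130.8774 = 54.0786.

54.0786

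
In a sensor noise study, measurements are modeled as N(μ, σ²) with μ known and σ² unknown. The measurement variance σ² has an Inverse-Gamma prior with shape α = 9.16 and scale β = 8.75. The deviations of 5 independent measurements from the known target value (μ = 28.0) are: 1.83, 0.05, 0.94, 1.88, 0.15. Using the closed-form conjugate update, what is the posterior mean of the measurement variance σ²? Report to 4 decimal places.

1.1863

With known mean μ and an Inverse-Gamma(α, β) prior on σ², the Normal likelihood is conjugate: posterior is Inv-Gamma(α + n/2, β + Σ(xᵢ−μ)²/2).
Σ(xᵢ−μ)² = (1.83)² + (0.05)² + (0.94)² + (1.88)² + (0.15)² = 7.7919.
Posterior: Inv-Gamma(9.16 + 5/2, 8.75 + 7.7919/2) = Inv-Gamma(11.66, 12.64595).
E[σ²|data] = β/(α−1) = 12.64595/10.66 = 1.1863.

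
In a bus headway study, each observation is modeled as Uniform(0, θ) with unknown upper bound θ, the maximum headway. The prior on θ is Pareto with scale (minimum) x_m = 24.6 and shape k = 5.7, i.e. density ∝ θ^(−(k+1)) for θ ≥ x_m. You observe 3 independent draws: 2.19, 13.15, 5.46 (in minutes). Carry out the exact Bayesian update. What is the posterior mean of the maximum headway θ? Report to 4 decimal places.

A Pareto(scale x_m, shape k) prior on the upper bound θ of Uniform(0, θ) is conjugate: posterior is Pareto(max(x_m, max xᵢ), k + n).
Sample maximum = 13.15; prior scale x_m = 24.6 → posterior scale = max = 24.60.
Posterior shape = 5.7 + 3 = 8.7.
E[θ|data] = k·x_m/(k−1) = 8.7·24.60/7.7 = 27.7948.

27.7948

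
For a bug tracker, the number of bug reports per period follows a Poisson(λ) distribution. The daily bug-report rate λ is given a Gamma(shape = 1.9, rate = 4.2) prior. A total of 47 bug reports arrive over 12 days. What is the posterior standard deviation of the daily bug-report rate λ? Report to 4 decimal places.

0.4317

With a Gamma(shape α, rate β) prior, the Poisson likelihood is conjugate: the posterior is Gamma(α + ΣXᵢ, β + n).
Posterior: Gamma(α+S, β+n) = Gamma(1.9+47, 4.2+12) = Gamma(48.9, 16.2).
SD = √α/β = √48.9/16.2 = 0.4317.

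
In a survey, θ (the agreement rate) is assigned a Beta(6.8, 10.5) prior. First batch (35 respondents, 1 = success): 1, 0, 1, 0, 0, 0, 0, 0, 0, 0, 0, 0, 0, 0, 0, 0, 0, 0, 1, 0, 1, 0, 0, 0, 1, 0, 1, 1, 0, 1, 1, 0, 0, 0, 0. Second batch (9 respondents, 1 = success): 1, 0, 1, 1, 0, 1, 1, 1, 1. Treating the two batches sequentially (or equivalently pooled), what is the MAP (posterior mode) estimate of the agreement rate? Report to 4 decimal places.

0.3676

The Beta prior is conjugate to a Binomial/Bernoulli likelihood; the update adds successes to α and failures to β.
After batch 1: Beta(6.8+9, 10.5+26) = Beta(15.8, 36.5).
After batch 2: Beta(15.8+7, 36.5+2) = Beta(22.8, 38.5).
Mode of Beta(a,b) for a,b>1 is (a−1)/(a+b−2) = 21.8/59.3 = 0.3676.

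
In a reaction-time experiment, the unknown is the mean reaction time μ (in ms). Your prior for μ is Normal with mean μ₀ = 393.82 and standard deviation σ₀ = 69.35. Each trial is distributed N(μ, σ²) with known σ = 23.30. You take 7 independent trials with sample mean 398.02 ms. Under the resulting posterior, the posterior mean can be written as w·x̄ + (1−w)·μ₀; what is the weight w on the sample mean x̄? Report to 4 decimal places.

0.9841

For Normal data with known variance σ², a Normal(μ₀, σ₀²) prior on μ is conjugate. Posterior precision = 1/σ₀² + n/σ²; posterior mean is the precision-weighted average of μ₀ and x̄.
σ₀² = 69.35² = 4809.4225, σ² = 23.30² = 542.89. Prior precision 1/σ₀² = 1/4809.4225; data precision n/σ² = 7/542.89.
w = (n/σ²)/(1/σ₀² + n/σ²) = n·σ₀²/(σ² + n·σ₀²) = 7·4809.4225/(542.89 + 7·4809.4225) = 33665.9575/34208.8475 = 0.9841.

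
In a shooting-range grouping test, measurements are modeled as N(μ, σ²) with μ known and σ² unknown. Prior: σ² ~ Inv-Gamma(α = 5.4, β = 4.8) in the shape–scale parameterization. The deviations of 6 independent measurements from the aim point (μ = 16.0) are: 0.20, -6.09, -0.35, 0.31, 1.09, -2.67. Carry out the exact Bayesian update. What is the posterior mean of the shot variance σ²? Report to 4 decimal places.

3.7340

With known mean μ and an Inverse-Gamma(α, β) prior on σ², the Normal likelihood is conjugate: posterior is Inv-Gamma(α + n/2, β + Σ(xᵢ−μ)²/2).
Σ(xᵢ−μ)² = (0.20)² + (-6.09)² + (-0.35)² + (0.31)² + (1.09)² + (-2.67)² = 45.6637.
Posterior: Inv-Gamma(5.4 + 6/2, 4.8 + 45.6637/2) = Inv-Gamma(8.40, 27.63185).
E[σ²|data] = β/(α−1) = 27.63185/7.40 = 3.7340.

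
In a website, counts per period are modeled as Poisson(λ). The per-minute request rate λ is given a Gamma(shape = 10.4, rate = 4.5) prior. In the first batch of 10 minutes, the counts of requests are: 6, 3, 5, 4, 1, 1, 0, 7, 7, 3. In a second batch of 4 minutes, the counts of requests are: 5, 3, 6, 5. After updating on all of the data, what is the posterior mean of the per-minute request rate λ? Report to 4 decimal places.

With a Gamma(shape α, rate β) prior, the Poisson likelihood is conjugate: the posterior is Gamma(α + ΣXᵢ, β + n).
Batch 1: sum of counts S = 37 over n = 10 minutes.
After batch 1: Gamma(α+S, β+n) = Gamma(10.4+37, 4.5+10) = Gamma(47.4, 14.5).
Batch 2: sum of counts S = 19 over n = 4 minutes.
After batch 2: Gamma(α+S, β+n) = Gamma(47.4+19, 14.5+4) = Gamma(66.4, 18.5).
Posterior mean = α/β = 66.4/18.5 = 3.5892.

3.5892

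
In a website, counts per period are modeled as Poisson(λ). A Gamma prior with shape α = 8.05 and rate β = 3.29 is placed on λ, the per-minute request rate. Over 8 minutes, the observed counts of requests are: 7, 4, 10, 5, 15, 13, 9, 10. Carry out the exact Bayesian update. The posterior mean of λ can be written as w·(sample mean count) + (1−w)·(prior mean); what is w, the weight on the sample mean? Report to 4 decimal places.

0.7086

With a Gamma(shape α, rate β) prior, the Poisson likelihood is conjugate: the posterior is Gamma(α + ΣXᵢ, β + n).
Posterior mean = (α₀+S)/(β₀+n) = [n/(β₀+n)]·(S/n) + [β₀/(β₀+n)]·(α₀/β₀), so only n and β₀ enter the weight.
Weight on data w = n/(β₀+n) = 8/(3.29+8) = 8/11.29 = 0.7086.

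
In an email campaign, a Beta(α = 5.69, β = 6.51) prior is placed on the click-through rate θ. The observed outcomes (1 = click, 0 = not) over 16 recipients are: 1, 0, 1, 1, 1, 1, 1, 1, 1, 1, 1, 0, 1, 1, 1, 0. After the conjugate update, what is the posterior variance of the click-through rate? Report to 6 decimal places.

The Beta prior is conjugate to a Binomial/Bernoulli likelihood; the update adds successes to α and failures to β.
Posterior: Beta(α+k, β+n−k) = Beta(5.69+13, 6.51+3) = Beta(18.69, 9.51).
Var = αβ/((α+β)²(α+β+1)) = 18.69·9.51/(28.20²·29.20) = 0.007654.

0.007654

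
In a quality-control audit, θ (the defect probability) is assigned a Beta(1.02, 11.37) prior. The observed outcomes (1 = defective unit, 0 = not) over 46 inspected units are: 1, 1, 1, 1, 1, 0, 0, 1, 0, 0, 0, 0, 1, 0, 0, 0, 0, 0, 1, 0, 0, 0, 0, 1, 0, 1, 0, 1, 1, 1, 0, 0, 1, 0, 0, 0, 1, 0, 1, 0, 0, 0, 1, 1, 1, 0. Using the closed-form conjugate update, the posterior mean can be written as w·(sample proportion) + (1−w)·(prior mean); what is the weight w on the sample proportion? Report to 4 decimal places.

The Beta prior is conjugate to a Binomial/Bernoulli likelihood; the update adds successes to α and failures to β.
Posterior mean = (α₀+k)/(α₀+β₀+n) = [n/(α₀+β₀+n)]·(k/n) + [(α₀+β₀)/(α₀+β₀+n)]·α₀/(α₀+β₀), so only n and the prior enter the weight.
The weight on the data is w = n/(α₀+β₀+n) = 46/(1.02+11.37+46) = 46/58.39 = 0.7878.

0.7878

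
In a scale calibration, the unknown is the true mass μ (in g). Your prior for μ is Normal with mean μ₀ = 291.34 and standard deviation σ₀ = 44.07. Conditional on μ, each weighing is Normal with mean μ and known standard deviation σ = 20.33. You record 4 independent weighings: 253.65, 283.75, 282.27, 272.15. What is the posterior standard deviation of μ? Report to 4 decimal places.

9.9049

For Normal data with known variance σ², a Normal(μ₀, σ₀²) prior on μ is conjugate. Posterior precision = 1/σ₀² + n/σ²; posterior mean is the precision-weighted average of μ₀ and x̄.
σ₀² = 44.07² = 1942.1649, σ² = 20.33² = 413.3089; σ² + n·σ₀² = 413.3089 + 4·1942.1649 = 8181.9685.
Posterior precision = 1/σ₀² + n/σ² = 1/1942.1649 + 4/413.3089 = (σ² + n·σ₀²)/(σ₀²σ²) = 8181.9685/(1942.1649·413.3089); posterior variance σₙ² = σ₀²σ²/(σ² + n·σ₀²) = 1942.1649·413.3089/8181.9685 = 98.107691.
Posterior SD = √σₙ² = √(1942.1649·413.3089/8181.9685) = 9.9049.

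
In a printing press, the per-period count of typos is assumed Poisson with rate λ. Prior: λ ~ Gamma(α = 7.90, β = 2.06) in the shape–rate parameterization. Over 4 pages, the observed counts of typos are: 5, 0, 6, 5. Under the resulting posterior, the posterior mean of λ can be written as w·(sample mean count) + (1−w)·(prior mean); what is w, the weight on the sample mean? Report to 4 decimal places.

With a Gamma(shape α, rate β) prior, the Poisson likelihood is conjugate: the posterior is Gamma(α + ΣXᵢ, β + n).
Posterior mean = (α₀+S)/(β₀+n) = [n/(β₀+n)]·(S/n) + [β₀/(β₀+n)]·(α₀/β₀), so only n and β₀ enter the weight.
Weight on data w = n/(β₀+n) = 4/(2.06+4) = 4/6.06 = 0.6601.

0.6601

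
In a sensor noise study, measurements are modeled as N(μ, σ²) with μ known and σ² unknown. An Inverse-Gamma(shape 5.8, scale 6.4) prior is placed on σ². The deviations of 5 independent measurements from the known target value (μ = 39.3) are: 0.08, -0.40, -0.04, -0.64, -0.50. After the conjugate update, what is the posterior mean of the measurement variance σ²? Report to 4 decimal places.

0.9334

With known mean μ and an Inverse-Gamma(α, β) prior on σ², the Normal likelihood is conjugate: posterior is Inv-Gamma(α + n/2, β + Σ(xᵢ−μ)²/2).
Σ(xᵢ−μ)² = (0.08)² + (-0.40)² + (-0.04)² + (-0.64)² + (-0.50)² = 0.8276.
Posterior: Inv-Gamma(5.8 + 5/2, 6.4 + 0.8276/2) = Inv-Gamma(8.30, 6.81380).
E[σ²|data] = β/(α−1) = 6.81380/7.30 = 0.9334.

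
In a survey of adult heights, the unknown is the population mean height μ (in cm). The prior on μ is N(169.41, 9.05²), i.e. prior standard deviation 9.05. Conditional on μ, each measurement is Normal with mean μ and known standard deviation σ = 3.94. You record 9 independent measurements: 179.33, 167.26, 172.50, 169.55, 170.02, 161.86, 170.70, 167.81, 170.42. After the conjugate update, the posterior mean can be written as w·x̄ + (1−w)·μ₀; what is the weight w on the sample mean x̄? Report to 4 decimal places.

0.9794

For Normal data with known variance σ², a Normal(μ₀, σ₀²) prior on μ is conjugate. Posterior precision = 1/σ₀² + n/σ²; posterior mean is the precision-weighted average of μ₀ and x̄.
σ₀² = 9.05² = 81.9025, σ² = 3.94² = 15.5236. Prior precision 1/σ₀² = 1/81.9025; data precision n/σ² = 9/15.5236.
w = (n/σ²)/(1/σ₀² + n/σ²) = n·σ₀²/(σ² + n·σ₀²) = 9·81.9025/(15.5236 + 9·81.9025) = 737.1225/752.6461 = 0.9794.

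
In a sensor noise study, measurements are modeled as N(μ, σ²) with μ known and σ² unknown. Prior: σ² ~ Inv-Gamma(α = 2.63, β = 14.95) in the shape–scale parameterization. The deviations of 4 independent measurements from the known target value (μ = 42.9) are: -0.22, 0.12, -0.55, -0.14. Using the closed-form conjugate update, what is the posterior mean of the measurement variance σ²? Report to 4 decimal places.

4.1715

With known mean μ and an Inverse-Gamma(α, β) prior on σ², the Normal likelihood is conjugate: posterior is Inv-Gamma(α + n/2, β + Σ(xᵢ−μ)²/2).
Σ(xᵢ−μ)² = (-0.22)² + (0.12)² + (-0.55)² + (-0.14)² = 0.3849.
Posterior: Inv-Gamma(2.63 + 4/2, 14.95 + 0.3849/2) = Inv-Gamma(4.63, 15.14245).
E[σ²|data] = β/(α−1) = 15.14245/3.63 = 4.1715.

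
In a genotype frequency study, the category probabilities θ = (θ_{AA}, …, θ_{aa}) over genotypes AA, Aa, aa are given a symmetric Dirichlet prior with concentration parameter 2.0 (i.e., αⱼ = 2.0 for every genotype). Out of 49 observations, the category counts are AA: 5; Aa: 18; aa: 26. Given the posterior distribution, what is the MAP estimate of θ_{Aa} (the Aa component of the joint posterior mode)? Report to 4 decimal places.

0.3654

The Dirichlet prior is conjugate to the Multinomial likelihood: each posterior αⱼ = prior αⱼ + observed count nⱼ.
Posterior concentration: (7.0, 20.0, 28.0), total = 55.0.
Joint mode component: (α_{Aa}−1)/(Σα−K) = 19.0/52.0 = 0.3654.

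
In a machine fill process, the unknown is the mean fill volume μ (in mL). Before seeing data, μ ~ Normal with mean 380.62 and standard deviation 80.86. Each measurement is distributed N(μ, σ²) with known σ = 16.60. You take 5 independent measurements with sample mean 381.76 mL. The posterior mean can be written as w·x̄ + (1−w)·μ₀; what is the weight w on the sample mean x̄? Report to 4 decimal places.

0.9916

For Normal data with known variance σ², a Normal(μ₀, σ₀²) prior on μ is conjugate. Posterior precision = 1/σ₀² + n/σ²; posterior mean is the precision-weighted average of μ₀ and x̄.
σ₀² = 80.86² = 6538.3396, σ² = 16.60² = 275.56. Prior precision 1/σ₀² = 1/6538.3396; data precision n/σ² = 5/275.56.
w = (n/σ²)/(1/σ₀² + n/σ²) = n·σ₀²/(σ² + n·σ₀²) = 5·6538.3396/(275.56 + 5·6538.3396) = 32691.698/32967.258 = 0.9916.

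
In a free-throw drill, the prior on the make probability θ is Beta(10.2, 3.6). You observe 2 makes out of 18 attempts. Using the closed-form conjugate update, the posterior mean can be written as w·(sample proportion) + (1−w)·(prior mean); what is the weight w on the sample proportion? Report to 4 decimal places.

The Beta prior is conjugate to a Binomial/Bernoulli likelihood; the update adds successes to α and failures to β.
Posterior mean = (α₀+k)/(α₀+β₀+n) = [n/(α₀+β₀+n)]·(k/n) + [(α₀+β₀)/(α₀+β₀+n)]·α₀/(α₀+β₀), so only n and the prior enter the weight.
The weight on the data is w = n/(α₀+β₀+n) = 18/(10.2+3.6+18) = 18/31.8 = 0.5660.

0.5660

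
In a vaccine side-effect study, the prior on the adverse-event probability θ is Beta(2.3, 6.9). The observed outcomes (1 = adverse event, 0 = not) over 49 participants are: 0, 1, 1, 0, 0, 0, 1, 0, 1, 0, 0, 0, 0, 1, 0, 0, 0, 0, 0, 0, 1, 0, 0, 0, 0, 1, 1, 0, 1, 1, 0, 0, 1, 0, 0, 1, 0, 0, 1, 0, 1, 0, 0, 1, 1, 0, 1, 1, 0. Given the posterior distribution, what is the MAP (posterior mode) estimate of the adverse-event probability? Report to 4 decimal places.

The Beta prior is conjugate to a Binomial/Bernoulli likelihood; the update adds successes to α and failures to β.
Posterior: Beta(α+k, β+n−k) = Beta(2.3+18, 6.9+31) = Beta(20.3, 37.9).
Mode of Beta(a,b) for a,b>1 is (a−1)/(a+b−2) = 19.3/56.2 = 0.3434.

0.3434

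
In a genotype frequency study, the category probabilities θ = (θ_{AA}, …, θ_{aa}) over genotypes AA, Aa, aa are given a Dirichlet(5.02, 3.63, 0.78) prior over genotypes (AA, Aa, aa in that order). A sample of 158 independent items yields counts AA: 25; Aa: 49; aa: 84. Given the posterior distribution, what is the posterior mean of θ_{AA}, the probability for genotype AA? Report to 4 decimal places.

The Dirichlet prior is conjugate to the Multinomial likelihood: each posterior αⱼ = prior αⱼ + observed count nⱼ.
Posterior concentration: (30.02, 52.63, 84.78), total = 167.43.
E[θ_{AA}|data] = α_{AA}/Σα = 30.02/167.43 = 0.1793.

0.1793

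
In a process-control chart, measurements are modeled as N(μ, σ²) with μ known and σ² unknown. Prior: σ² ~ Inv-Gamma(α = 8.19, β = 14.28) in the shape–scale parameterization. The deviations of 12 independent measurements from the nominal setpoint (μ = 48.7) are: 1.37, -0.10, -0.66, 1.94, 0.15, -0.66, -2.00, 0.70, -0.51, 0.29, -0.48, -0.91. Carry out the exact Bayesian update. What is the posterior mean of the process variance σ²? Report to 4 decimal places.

1.5541

With known mean μ and an Inverse-Gamma(α, β) prior on σ², the Normal likelihood is conjugate: posterior is Inv-Gamma(α + n/2, β + Σ(xᵢ−μ)²/2).
Σ(xᵢ−μ)² = (1.37)² + (-0.10)² + (-0.66)² + (1.94)² + (0.15)² + (-0.66)² + (-2.00)² + (0.70)² + (-0.51)² + (0.29)² + (-0.48)² + (-0.91)² = 12.4369.
Posterior: Inv-Gamma(8.19 + 12/2, 14.28 + 12.4369/2) = Inv-Gamma(14.19, 20.49845).
E[σ²|data] = β/(α−1) = 20.49845/13.19 = 1.5541.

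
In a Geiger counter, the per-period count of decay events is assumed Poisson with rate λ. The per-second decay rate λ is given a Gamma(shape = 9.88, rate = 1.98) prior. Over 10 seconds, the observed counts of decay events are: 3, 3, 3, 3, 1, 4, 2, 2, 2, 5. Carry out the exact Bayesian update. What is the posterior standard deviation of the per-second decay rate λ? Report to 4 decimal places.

With a Gamma(shape α, rate β) prior, the Poisson likelihood is conjugate: the posterior is Gamma(α + ΣXᵢ, β + n).
Sum of counts S = 28 over n = 10 seconds.
Posterior: Gamma(α+S, β+n) = Gamma(9.88+28, 1.98+10) = Gamma(37.88, 11.98).
SD = √α/β = √37.88/11.98 = 0.5137.

0.5137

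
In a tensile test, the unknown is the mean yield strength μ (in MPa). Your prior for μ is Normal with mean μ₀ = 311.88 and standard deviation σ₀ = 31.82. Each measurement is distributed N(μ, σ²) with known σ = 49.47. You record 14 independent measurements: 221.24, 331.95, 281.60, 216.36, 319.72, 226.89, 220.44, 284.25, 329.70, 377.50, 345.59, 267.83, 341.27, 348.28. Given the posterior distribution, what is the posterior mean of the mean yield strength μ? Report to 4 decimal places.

296.4265

For Normal data with known variance σ², a Normal(μ₀, σ₀²) prior on μ is conjugate. Posterior precision = 1/σ₀² + n/σ²; posterior mean is the precision-weighted average of μ₀ and x̄.
Σxᵢ = 221.24 + 331.95 + 281.60 + 216.36 + 319.72 + 226.89 + 220.44 + 284.25 + 329.70 + 377.50 + 345.59 + 267.83 + 341.27 + 348.28 = 4112.62, so n·x̄ = 4112.62.
σ₀² = 31.82² = 1012.5124, σ² = 49.47² = 2447.2809; σ² + n·σ₀² = 2447.2809 + 14·1012.5124 = 16622.4545.
Posterior mean = (μ₀/σ₀² + n·x̄/σ²)/(1/σ₀² + n/σ²) = (σ²·μ₀ + σ₀²·n·x̄)/(σ² + n·σ₀²) = (2447.2809·311.88 + 1012.5124·4112.62)/16622.4545 = 4927336.71358/16622.4545 = 296.4265.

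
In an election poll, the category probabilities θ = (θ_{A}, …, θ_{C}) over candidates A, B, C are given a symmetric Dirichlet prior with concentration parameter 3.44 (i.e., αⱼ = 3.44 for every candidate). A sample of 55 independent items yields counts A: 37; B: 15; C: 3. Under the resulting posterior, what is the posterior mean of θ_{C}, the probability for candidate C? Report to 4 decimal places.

0.0986

The Dirichlet prior is conjugate to the Multinomial likelihood: each posterior αⱼ = prior αⱼ + observed count nⱼ.
Posterior concentration: (40.44, 18.44, 6.44), total = 65.32.
E[θ_{C}|data] = α_{C}/Σα = 6.44/65.32 = 0.0986.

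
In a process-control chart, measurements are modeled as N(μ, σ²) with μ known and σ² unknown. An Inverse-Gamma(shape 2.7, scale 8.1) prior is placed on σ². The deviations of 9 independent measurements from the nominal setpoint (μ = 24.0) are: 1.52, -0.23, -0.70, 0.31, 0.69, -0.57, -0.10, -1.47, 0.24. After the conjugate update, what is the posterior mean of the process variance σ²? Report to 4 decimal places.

With known mean μ and an Inverse-Gamma(α, β) prior on σ², the Normal likelihood is conjugate: posterior is Inv-Gamma(α + n/2, β + Σ(xᵢ−μ)²/2).
Σ(xᵢ−μ)² = (1.52)² + (-0.23)² + (-0.70)² + (0.31)² + (0.69)² + (-0.57)² + (-0.10)² + (-1.47)² + (0.24)² = 5.9789.
Posterior: Inv-Gamma(2.7 + 9/2, 8.1 + 5.9789/2) = Inv-Gamma(7.20, 11.08945).
E[σ²|data] = β/(α−1) = 11.08945/6.20 = 1.7886.

1.7886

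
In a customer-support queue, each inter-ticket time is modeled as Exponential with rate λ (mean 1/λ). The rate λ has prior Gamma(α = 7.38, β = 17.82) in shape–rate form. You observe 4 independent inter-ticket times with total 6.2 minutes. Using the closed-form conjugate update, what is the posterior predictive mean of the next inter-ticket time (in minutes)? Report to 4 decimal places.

With a Gamma(shape α, rate β) prior on the exponential rate λ, the posterior after n observations with total T = Σxᵢ is Gamma(α+n, β+T).
Posterior: Gamma(7.38+4, 17.82+6.2) = Gamma(11.38, 24.02).
The predictive distribution for the next observation is Lomax; its mean is β/(α−1) = 24.02/10.38 = 2.3141.

2.3141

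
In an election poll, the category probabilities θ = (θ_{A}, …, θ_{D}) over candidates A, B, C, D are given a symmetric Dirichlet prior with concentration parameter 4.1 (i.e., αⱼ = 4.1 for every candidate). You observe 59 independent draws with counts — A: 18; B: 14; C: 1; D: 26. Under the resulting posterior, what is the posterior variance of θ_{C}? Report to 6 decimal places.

The Dirichlet prior is conjugate to the Multinomial likelihood: each posterior αⱼ = prior αⱼ + observed count nⱼ.
Posterior concentration: (22.1, 18.1, 5.1, 30.1), total = 75.4.
Var[θ_j] = α_j(Σα−α_j)/((Σα)²(Σα+1)) = 5.1·70.3/(75.4²·76.4) = 0.000825.

0.000825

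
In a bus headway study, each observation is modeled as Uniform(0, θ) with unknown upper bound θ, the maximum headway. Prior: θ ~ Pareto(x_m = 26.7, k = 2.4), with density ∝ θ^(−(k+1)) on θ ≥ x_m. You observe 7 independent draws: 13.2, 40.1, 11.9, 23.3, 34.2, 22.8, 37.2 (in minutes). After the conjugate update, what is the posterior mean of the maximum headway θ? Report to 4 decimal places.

A Pareto(scale x_m, shape k) prior on the upper bound θ of Uniform(0, θ) is conjugate: posterior is Pareto(max(x_m, max xᵢ), k + n).
Sample maximum = 40.1; prior scale x_m = 26.7 → posterior scale = max = 40.1.
Posterior shape = 2.4 + 7 = 9.4.
E[θ|data] = k·x_m/(k−1) = 9.4·40.1/8.4 = 44.8738.

44.8738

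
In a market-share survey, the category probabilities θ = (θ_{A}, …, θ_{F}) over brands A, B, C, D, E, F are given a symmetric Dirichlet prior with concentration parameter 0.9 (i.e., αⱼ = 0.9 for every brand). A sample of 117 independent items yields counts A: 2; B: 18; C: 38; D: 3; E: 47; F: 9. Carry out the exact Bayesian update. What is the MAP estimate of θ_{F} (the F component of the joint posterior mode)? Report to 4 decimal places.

The Dirichlet prior is conjugate to the Multinomial likelihood: each posterior αⱼ = prior αⱼ + observed count nⱼ.
Posterior concentration: (2.9, 18.9, 38.9, 3.9, 47.9, 9.9), total = 122.4.
Joint mode component: (α_{F}−1)/(Σα−K) = 8.9/116.4 = 0.0765.

0.0765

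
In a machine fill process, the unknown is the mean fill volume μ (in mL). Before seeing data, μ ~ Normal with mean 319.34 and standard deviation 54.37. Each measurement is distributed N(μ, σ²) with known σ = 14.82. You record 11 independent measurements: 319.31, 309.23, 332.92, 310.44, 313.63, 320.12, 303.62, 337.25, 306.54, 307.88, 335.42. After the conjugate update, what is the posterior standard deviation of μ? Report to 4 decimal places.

4.4534

For Normal data with known variance σ², a Normal(μ₀, σ₀²) prior on μ is conjugate. Posterior precision = 1/σ₀² + n/σ²; posterior mean is the precision-weighted average of μ₀ and x̄.
σ₀² = 54.37² = 2956.0969, σ² = 14.82² = 219.6324; σ² + n·σ₀² = 219.6324 + 11·2956.0969 = 32736.6983.
Posterior precision = 1/σ₀² + n/σ² = 1/2956.0969 + 11/219.6324 = (σ² + n·σ₀²)/(σ₀²σ²) = 32736.6983/(2956.0969·219.6324); posterior variance σₙ² = σ₀²σ²/(σ² + n·σ₀²) = 2956.0969·219.6324/32736.6983 = 19.832625.
Posterior SD = √σₙ² = √(2956.0969·219.6324/32736.6983) = 4.4534.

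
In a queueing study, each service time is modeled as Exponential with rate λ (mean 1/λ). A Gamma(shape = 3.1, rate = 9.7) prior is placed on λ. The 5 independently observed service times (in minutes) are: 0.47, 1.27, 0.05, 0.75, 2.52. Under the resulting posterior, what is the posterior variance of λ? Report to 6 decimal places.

0.037180

With a Gamma(shape α, rate β) prior on the exponential rate λ, the posterior after n observations with total T = Σxᵢ is Gamma(α+n, β+T).
Sum of observations T = 5.06 minutes; n = 5.
Posterior: Gamma(3.1+5, 9.7+5.06) = Gamma(8.1, 14.76).
Var = α/β² = 0.037180.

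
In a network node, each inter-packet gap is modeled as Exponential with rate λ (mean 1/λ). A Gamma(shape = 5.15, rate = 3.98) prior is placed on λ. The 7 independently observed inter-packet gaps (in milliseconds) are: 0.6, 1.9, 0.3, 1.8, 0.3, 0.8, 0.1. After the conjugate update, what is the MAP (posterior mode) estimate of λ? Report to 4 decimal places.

1.1401

With a Gamma(shape α, rate β) prior on the exponential rate λ, the posterior after n observations with total T = Σxᵢ is Gamma(α+n, β+T).
Sum of observations T = 5.8 milliseconds; n = 7.
Posterior: Gamma(5.15+7, 3.98+5.8) = Gamma(12.15, 9.78).
Mode = (α−1)/β = 1.1401.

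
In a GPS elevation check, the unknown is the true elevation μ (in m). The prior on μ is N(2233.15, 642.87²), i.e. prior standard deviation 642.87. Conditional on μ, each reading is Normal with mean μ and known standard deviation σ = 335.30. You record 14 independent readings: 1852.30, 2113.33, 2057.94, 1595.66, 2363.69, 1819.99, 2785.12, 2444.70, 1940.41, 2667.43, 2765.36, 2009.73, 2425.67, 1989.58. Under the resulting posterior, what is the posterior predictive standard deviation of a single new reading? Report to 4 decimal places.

For Normal data with known variance σ², a Normal(μ₀, σ₀²) prior on μ is conjugate. Posterior precision = 1/σ₀² + n/σ²; posterior mean is the precision-weighted average of μ₀ and x̄.
σ₀² = 642.87² = 413281.8369, σ² = 335.30² = 112426.09; σ² + n·σ₀² = 112426.09 + 14·413281.8369 = 5898371.8066.
Posterior precision = 1/σ₀² + n/σ² = 1/413281.8369 + 14/112426.09 = (σ² + n·σ₀²)/(σ₀²σ²) = 5898371.8066/(413281.8369·112426.09); posterior variance σₙ² = σ₀²σ²/(σ² + n·σ₀²) = 413281.8369·112426.09/5898371.8066 = 7877.370657.
Predictive variance for one new observation = σₙ² + σ² = 413281.8369·112426.09/5898371.8066 + 112426.09 = σ²·(σ₀² + 5898371.8066)/5898371.8066 = 112426.09·6311653.6435/5898371.8066 = 120303.460657; SD = √(112426.09·6311653.6435/5898371.8066) = 346.8479.

346.8479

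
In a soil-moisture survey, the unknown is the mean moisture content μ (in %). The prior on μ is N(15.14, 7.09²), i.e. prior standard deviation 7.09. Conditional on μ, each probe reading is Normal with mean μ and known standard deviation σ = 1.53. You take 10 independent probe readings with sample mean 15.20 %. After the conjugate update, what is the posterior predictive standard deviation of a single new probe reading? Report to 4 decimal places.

For Normal data with known variance σ², a Normal(μ₀, σ₀²) prior on μ is conjugate. Posterior precision = 1/σ₀² + n/σ²; posterior mean is the precision-weighted average of μ₀ and x̄.
σ₀² = 7.09² = 50.2681, σ² = 1.53² = 2.3409; σ² + n·σ₀² = 2.3409 + 10·50.2681 = 505.0219.
Posterior precision = 1/σ₀² + n/σ² = 1/50.2681 + 10/2.3409 = (σ² + n·σ₀²)/(σ₀²σ²) = 505.0219/(50.2681·2.3409); posterior variance σₙ² = σ₀²σ²/(σ² + n·σ₀²) = 50.2681·2.3409/505.0219 = 0.233005.
Predictive variance for one new observation = σₙ² + σ² = 50.2681·2.3409/505.0219 + 2.3409 = σ²·(σ₀² + 505.0219)/505.0219 = 2.3409·555.29/505.0219 = 2.573905; SD = √(2.3409·555.29/505.0219) = 1.6043.

1.6043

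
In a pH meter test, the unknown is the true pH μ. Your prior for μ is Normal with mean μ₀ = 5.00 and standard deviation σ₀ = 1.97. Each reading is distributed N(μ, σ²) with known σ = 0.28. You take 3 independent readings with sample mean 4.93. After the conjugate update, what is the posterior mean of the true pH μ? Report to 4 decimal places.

For Normal data with known variance σ², a Normal(μ₀, σ₀²) prior on μ is conjugate. Posterior precision = 1/σ₀² + n/σ²; posterior mean is the precision-weighted average of μ₀ and x̄.
n·x̄ = 3·4.93 = 14.79.
σ₀² = 1.97² = 3.8809, σ² = 0.28² = 0.0784; σ² + n·σ₀² = 0.0784 + 3·3.8809 = 11.7211.
Posterior mean = (μ₀/σ₀² + n·x̄/σ²)/(1/σ₀² + n/σ²) = (σ²·μ₀ + σ₀²·n·x̄)/(σ² + n·σ₀²) = (0.0784·5.00 + 3.8809·14.79)/11.7211 = 57.790511/11.7211 = 4.9305.

4.9305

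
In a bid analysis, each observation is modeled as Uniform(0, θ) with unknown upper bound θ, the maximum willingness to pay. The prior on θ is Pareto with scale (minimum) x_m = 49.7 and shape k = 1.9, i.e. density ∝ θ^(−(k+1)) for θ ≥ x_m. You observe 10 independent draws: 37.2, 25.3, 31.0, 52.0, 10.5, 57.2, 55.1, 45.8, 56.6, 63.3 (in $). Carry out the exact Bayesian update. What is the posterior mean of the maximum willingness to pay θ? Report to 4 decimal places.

A Pareto(scale x_m, shape k) prior on the upper bound θ of Uniform(0, θ) is conjugate: posterior is Pareto(max(x_m, max xᵢ), k + n).
Sample maximum = 63.3; prior scale x_m = 49.7 → posterior scale = max = 63.3.
Posterior shape = 1.9 + 10 = 11.9.
E[θ|data] = k·x_m/(k−1) = 11.9·63.3/10.9 = 69.1073.

69.1073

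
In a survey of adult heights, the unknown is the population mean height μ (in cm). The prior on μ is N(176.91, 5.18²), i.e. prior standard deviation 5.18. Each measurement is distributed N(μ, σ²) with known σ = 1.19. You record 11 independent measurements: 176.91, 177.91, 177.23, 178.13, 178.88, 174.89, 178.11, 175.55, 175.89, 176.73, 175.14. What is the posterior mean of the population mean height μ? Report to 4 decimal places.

For Normal data with known variance σ², a Normal(μ₀, σ₀²) prior on μ is conjugate. Posterior precision = 1/σ₀² + n/σ²; posterior mean is the precision-weighted average of μ₀ and x̄.
Σxᵢ = 176.91 + 177.91 + 177.23 + 178.13 + 178.88 + 174.89 + 178.11 + 175.55 + 175.89 + 176.73 + 175.14 = 1945.37, so n·x̄ = 1945.37.
σ₀² = 5.18² = 26.8324, σ² = 1.19² = 1.4161; σ² + n·σ₀² = 1.4161 + 11·26.8324 = 296.5725.
Posterior mean = (μ₀/σ₀² + n·x̄/σ²)/(1/σ₀² + n/σ²) = (σ²·μ₀ + σ₀²·n·x̄)/(σ² + n·σ₀²) = (1.4161·176.91 + 26.8324·1945.37)/296.5725 = 52449.468239/296.5725 = 176.8521.

176.8521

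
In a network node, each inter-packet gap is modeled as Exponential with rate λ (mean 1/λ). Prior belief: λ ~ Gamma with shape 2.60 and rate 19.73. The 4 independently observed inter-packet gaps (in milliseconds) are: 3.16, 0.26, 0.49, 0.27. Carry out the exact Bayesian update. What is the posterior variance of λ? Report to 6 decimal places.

0.011545

With a Gamma(shape α, rate β) prior on the exponential rate λ, the posterior after n observations with total T = Σxᵢ is Gamma(α+n, β+T).
Sum of observations T = 4.18 milliseconds; n = 4.
Posterior: Gamma(2.60+4, 19.73+4.18) = Gamma(6.60, 23.91).
Var = α/β² = 0.011545.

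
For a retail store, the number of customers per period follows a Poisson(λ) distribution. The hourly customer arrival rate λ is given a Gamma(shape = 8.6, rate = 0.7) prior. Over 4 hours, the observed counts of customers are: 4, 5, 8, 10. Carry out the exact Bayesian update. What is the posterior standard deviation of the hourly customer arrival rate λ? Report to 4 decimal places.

1.2695

With a Gamma(shape α, rate β) prior, the Poisson likelihood is conjugate: the posterior is Gamma(α + ΣXᵢ, β + n).
Sum of counts S = 27 over n = 4 hours.
Posterior: Gamma(α+S, β+n) = Gamma(8.6+27, 0.7+4) = Gamma(35.6, 4.7).
SD = √α/β = √35.6/4.7 = 1.2695.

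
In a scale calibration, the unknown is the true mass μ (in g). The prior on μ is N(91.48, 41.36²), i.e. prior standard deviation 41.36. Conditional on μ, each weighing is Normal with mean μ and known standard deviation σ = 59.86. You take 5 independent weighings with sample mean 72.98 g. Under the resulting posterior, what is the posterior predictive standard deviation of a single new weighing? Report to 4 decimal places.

For Normal data with known variance σ², a Normal(μ₀, σ₀²) prior on μ is conjugate. Posterior precision = 1/σ₀² + n/σ²; posterior mean is the precision-weighted average of μ₀ and x̄.
σ₀² = 41.36² = 1710.6496, σ² = 59.86² = 3583.2196; σ² + n·σ₀² = 3583.2196 + 5·1710.6496 = 12136.4676.
Posterior precision = 1/σ₀² + n/σ² = 1/1710.6496 + 5/3583.2196 = (σ² + n·σ₀²)/(σ₀²σ²) = 12136.4676/(1710.6496·3583.2196); posterior variance σₙ² = σ₀²σ²/(σ² + n·σ₀²) = 1710.6496·3583.2196/12136.4676 = 505.059081.
Predictive variance for one new observation = σₙ² + σ² = 1710.6496·3583.2196/12136.4676 + 3583.2196 = σ²·(σ₀² + 12136.4676)/12136.4676 = 3583.2196·13847.1172/12136.4676 = 4088.278681; SD = √(3583.2196·13847.1172/12136.4676) = 63.9396.

63.9396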